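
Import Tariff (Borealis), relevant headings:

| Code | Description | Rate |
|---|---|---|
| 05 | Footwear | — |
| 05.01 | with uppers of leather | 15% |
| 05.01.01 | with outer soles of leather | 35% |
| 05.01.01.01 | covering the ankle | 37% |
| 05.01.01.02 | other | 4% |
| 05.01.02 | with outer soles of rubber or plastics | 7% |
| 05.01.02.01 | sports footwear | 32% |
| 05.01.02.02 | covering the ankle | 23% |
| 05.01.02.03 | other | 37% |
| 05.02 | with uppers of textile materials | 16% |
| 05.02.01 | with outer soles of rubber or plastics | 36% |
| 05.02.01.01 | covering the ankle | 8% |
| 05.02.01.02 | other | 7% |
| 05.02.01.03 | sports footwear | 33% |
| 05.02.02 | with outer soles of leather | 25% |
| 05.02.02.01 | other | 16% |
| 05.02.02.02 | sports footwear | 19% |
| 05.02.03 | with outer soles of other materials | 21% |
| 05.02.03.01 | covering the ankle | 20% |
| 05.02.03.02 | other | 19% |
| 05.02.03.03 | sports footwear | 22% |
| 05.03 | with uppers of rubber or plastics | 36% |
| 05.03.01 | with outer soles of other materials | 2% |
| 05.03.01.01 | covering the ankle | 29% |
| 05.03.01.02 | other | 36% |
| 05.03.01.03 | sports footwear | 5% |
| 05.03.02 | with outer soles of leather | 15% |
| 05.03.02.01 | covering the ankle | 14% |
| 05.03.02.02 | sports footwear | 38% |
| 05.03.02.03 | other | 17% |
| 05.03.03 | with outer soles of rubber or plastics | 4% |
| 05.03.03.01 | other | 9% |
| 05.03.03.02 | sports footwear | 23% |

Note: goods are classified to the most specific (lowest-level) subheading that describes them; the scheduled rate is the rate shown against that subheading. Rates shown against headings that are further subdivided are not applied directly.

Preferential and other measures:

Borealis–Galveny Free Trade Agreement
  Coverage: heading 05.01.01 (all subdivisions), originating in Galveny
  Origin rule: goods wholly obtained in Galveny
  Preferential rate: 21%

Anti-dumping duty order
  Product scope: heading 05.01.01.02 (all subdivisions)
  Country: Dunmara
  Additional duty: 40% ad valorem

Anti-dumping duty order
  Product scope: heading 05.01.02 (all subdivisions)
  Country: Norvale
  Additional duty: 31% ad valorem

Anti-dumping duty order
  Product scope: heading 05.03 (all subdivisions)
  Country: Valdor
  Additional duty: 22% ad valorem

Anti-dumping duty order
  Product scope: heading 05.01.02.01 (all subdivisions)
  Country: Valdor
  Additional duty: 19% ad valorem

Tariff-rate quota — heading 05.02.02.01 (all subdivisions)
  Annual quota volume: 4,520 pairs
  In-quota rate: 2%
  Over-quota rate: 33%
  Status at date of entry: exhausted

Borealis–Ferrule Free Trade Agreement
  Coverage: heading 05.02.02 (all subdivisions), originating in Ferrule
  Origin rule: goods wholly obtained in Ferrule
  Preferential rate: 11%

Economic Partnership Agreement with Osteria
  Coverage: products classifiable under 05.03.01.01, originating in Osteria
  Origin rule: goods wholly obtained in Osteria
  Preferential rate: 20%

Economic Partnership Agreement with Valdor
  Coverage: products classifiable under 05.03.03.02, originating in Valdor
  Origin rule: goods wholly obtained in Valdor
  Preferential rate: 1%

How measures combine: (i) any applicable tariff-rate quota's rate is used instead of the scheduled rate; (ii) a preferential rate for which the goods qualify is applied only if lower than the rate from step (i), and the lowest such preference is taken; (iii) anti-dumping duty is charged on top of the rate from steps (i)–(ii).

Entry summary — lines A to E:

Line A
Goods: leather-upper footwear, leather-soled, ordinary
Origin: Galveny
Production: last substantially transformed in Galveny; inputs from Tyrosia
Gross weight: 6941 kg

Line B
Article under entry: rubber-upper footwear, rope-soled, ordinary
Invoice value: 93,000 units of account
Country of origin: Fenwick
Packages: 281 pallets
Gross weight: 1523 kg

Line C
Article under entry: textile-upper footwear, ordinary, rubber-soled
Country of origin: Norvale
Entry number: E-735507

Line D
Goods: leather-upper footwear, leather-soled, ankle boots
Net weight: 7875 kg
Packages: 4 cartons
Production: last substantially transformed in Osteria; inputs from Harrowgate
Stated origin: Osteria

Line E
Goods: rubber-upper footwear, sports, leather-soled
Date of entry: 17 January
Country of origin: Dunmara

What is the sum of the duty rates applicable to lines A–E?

Line A: leather-upper → 05.01; leather-soled → 05.01.01; ordinary → 05.01.01.02. Scheduled 4%. Galveny agreement on 05.01.01: not wholly obtained. → 4%.
Line B: rubber-upper → 05.03; rope-soled → 05.03.01; ordinary → 05.03.01.02. Scheduled 36%. No special measure applies. → 36%.
Line C: textile-upper → 05.02; rubber-soled → 05.02.01; ordinary → 05.02.01.02. Scheduled 7%. No special measure applies. → 7%.
Line D: leather-upper → 05.01; leather-soled → 05.01.01; ankle boots → 05.01.01.01. Scheduled 37%. Osteria agreement on 05.03.01.01: 05.01.01.01 not covered. → 37%.
Line E: rubber-upper → 05.03; leather-soled → 05.03.02; sports → 05.03.02.02. Scheduled 38%. No special measure applies. → 38%.
Sum: 4% + 36% + 7% + 37% + 38% = 122%.

122%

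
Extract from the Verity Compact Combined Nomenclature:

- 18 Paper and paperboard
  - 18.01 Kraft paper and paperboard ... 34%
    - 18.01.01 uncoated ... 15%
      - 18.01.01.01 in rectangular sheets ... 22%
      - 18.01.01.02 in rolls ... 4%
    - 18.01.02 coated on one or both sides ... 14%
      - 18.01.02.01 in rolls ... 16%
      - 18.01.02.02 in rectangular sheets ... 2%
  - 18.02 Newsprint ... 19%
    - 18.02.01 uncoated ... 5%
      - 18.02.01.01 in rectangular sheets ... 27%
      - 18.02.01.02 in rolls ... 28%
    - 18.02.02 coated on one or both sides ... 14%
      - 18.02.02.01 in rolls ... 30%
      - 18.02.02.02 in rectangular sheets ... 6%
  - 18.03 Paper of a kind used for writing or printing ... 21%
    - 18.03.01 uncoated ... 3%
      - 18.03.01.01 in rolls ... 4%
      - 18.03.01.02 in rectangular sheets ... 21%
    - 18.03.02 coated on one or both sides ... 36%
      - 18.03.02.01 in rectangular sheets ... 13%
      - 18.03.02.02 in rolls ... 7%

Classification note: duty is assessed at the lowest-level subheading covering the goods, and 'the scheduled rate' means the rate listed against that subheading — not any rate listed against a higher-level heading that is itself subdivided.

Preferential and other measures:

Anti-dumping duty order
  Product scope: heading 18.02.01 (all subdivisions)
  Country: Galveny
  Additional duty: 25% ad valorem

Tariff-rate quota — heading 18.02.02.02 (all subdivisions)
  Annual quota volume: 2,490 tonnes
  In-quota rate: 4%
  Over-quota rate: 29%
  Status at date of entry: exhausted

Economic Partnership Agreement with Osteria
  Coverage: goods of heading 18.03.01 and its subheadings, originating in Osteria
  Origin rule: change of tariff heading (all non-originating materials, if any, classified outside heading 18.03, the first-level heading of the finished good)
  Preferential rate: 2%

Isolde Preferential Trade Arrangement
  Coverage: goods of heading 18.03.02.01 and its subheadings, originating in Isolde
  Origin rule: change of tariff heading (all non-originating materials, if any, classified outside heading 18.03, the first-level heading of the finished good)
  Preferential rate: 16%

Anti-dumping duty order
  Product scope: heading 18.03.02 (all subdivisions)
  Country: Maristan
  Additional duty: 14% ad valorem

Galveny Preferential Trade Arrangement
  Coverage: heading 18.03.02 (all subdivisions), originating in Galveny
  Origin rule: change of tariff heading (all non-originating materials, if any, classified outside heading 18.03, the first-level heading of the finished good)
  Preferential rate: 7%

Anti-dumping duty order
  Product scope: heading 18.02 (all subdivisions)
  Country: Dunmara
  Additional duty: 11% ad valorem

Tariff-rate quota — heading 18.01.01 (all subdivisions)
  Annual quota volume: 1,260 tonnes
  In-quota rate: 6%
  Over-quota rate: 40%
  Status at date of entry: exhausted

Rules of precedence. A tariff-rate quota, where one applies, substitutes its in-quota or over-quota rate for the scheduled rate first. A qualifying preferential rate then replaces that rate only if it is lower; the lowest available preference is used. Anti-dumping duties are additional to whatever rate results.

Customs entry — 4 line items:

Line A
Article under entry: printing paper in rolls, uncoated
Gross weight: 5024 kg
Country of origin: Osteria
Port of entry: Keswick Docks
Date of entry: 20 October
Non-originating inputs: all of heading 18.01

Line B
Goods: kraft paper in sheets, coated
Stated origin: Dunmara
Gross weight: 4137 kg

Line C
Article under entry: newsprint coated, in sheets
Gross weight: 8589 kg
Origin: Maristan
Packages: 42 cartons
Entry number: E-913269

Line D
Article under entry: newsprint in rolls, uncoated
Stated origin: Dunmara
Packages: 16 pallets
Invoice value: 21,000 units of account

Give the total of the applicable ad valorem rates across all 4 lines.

72%

Line A: printing paper → 18.03; uncoated → 18.03.01; in rolls → 18.03.01.01. Scheduled 4%. Osteria agreement on 18.03.01: CTH met → 2% available; preferential 2%. → 2%.
Line B: kraft paper → 18.01; coated → 18.01.02; in sheets → 18.01.02.02. Scheduled 2%. No special measure applies. → 2%.
Line C: newsprint → 18.02; coated → 18.02.02; in sheets → 18.02.02.02. Scheduled 6%. quota on 18.02.02.02 exhausted → over-quota 29%. → 29%.
Line D: newsprint → 18.02; uncoated → 18.02.01; in rolls → 18.02.01.02. Scheduled 28%. anti-dumping (Dunmara, 18.02): +11%; total 28% + 11% = 39%. → 39%.
Sum: 2% + 2% + 29% + 39% = 72%.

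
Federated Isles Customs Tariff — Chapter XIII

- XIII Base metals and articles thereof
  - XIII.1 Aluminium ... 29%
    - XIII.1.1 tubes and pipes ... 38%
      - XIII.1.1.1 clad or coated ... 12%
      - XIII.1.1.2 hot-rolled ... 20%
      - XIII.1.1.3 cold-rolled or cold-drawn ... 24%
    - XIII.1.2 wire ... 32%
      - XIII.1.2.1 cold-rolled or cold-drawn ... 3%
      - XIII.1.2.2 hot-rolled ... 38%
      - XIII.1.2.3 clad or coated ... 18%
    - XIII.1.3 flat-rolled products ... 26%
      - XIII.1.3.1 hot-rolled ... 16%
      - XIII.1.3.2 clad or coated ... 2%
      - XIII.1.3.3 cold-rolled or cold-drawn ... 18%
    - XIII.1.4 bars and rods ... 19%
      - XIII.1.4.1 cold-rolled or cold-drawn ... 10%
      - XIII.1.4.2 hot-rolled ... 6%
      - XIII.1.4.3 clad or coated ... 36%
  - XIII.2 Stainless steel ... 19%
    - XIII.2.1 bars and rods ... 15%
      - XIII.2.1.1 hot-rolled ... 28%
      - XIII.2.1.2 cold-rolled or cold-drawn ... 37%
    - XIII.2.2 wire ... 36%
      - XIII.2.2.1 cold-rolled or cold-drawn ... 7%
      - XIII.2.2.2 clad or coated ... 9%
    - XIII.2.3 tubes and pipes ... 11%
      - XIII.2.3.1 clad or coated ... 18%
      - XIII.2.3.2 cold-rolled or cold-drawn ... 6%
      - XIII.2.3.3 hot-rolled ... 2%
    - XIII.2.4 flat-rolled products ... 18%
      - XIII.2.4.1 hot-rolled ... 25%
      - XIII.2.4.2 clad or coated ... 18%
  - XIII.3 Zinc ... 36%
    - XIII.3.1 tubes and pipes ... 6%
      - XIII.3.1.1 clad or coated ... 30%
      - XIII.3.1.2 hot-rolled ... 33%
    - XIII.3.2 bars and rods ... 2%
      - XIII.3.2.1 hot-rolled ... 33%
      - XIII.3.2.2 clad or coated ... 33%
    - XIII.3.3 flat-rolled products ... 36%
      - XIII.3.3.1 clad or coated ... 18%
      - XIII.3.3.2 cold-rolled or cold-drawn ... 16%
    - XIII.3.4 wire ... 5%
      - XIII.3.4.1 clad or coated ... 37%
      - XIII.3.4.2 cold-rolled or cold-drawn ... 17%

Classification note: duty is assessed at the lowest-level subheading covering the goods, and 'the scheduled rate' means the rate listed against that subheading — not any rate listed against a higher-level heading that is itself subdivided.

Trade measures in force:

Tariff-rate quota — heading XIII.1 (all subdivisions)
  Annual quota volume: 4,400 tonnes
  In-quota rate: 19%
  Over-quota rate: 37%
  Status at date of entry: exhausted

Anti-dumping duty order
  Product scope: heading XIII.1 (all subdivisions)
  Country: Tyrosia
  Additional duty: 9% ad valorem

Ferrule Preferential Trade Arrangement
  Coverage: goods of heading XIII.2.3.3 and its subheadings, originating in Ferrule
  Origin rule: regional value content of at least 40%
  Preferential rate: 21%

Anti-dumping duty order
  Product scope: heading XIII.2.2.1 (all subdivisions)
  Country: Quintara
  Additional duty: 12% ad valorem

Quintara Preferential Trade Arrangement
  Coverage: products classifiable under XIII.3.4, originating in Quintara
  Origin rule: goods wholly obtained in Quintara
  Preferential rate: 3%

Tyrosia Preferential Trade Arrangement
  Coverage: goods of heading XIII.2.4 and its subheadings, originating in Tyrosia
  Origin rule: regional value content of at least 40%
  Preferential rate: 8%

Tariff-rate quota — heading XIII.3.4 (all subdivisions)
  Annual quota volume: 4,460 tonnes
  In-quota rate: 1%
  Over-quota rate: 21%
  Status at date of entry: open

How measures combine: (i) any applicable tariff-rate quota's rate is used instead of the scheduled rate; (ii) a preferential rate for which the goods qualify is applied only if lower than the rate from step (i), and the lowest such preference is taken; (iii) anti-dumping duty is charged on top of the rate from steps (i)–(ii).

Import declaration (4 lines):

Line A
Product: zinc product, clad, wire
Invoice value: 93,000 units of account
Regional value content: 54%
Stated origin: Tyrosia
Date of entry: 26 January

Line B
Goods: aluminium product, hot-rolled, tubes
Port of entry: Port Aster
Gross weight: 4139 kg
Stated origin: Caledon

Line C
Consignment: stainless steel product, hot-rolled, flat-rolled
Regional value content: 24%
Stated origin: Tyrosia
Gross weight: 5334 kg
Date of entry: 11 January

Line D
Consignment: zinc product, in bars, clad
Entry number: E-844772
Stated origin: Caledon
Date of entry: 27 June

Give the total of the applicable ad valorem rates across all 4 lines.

96%

Line A: zinc → XIII.3; wire → XIII.3.4; clad → XIII.3.4.1. Scheduled 37%. quota on XIII.3.4 open → in-quota 1%; Tyrosia agreement on XIII.2.4: XIII.3.4.1 not covered. → 1%.
Line B: aluminium → XIII.1; tubes → XIII.1.1; hot-rolled → XIII.1.1.2. Scheduled 20%. quota on XIII.1 exhausted → over-quota 37%. → 37%.
Line C: stainless steel → XIII.2; flat-rolled → XIII.2.4; hot-rolled → XIII.2.4.1. Scheduled 25%. Tyrosia agreement on XIII.2.4: RVC < 40%. → 25%.
Line D: zinc → XIII.3; in bars → XIII.3.2; clad → XIII.3.2.2. Scheduled 33%. No special measure applies. → 33%.
Sum: 1% + 37% + 25% + 33% = 96%.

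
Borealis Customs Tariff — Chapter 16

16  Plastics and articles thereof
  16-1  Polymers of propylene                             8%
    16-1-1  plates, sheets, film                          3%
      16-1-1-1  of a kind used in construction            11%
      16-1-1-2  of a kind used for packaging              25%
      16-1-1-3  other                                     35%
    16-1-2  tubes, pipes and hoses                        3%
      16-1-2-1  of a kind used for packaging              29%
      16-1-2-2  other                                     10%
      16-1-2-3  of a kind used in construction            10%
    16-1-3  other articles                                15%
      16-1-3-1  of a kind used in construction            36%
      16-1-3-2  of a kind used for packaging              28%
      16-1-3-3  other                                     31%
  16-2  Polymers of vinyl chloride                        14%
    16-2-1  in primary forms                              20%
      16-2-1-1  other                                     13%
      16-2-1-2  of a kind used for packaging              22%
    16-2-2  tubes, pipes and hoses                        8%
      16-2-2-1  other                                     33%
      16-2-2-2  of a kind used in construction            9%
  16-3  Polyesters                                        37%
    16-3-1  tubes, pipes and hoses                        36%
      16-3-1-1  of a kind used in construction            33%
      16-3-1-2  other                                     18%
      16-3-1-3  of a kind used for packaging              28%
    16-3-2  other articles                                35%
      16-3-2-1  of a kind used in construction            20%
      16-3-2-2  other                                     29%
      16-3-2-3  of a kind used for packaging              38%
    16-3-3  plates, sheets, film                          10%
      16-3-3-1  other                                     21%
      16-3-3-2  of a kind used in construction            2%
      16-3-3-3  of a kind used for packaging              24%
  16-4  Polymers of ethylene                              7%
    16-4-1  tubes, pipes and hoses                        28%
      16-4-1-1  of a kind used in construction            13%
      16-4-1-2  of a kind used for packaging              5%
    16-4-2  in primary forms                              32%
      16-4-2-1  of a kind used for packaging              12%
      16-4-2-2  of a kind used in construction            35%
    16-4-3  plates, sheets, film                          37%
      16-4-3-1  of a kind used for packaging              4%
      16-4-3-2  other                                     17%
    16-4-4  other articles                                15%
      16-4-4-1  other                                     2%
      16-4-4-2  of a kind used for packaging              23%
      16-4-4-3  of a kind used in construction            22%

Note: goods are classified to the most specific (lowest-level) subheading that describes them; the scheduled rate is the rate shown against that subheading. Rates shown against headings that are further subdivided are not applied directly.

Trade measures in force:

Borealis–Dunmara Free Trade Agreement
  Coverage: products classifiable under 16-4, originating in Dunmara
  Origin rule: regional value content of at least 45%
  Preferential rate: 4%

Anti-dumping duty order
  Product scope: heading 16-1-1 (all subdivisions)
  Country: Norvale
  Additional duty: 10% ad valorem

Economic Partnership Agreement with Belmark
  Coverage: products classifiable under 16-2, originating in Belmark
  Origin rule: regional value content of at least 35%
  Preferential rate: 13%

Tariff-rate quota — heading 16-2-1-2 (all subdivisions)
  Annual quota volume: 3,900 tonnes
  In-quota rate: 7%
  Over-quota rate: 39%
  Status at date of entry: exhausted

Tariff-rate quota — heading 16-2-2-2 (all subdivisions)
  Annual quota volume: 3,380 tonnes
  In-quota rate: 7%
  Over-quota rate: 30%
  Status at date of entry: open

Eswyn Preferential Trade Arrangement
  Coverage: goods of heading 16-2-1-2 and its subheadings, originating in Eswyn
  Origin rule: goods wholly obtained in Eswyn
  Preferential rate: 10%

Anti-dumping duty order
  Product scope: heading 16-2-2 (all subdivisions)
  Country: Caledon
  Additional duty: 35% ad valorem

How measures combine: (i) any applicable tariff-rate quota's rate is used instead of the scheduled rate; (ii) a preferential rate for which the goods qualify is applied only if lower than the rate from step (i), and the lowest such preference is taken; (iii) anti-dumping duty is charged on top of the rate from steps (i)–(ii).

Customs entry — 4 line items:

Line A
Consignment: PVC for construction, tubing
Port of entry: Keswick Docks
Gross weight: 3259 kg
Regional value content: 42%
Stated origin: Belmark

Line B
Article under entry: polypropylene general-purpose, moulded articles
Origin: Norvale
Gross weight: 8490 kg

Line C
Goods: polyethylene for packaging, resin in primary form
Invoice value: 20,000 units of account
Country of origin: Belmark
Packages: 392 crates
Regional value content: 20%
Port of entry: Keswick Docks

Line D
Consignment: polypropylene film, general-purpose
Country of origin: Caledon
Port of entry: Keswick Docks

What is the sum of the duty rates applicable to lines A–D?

Line A: PVC → 16-2; tubing → 16-2-2; for construction → 16-2-2-2. Scheduled 9%. quota on 16-2-2-2 open → in-quota 7%; Belmark agreement on 16-2: RVC ≥ 35% → 13% available; preference 13% not lower than 7% → no reduction. → 7%.
Line B: polypropylene → 16-1; moulded articles → 16-1-3; general-purpose → 16-1-3-3. Scheduled 31%. No special measure applies. → 31%.
Line C: polyethylene → 16-4; resin in primary form → 16-4-2; for packaging → 16-4-2-1. Scheduled 12%. Belmark agreement on 16-2: 16-4-2-1 not covered. → 12%.
Line D: polypropylene → 16-1; film → 16-1-1; general-purpose → 16-1-1-3. Scheduled 35%. No special measure applies. → 35%.
Sum: 7% + 31% + 12% + 35% = 85%.

85%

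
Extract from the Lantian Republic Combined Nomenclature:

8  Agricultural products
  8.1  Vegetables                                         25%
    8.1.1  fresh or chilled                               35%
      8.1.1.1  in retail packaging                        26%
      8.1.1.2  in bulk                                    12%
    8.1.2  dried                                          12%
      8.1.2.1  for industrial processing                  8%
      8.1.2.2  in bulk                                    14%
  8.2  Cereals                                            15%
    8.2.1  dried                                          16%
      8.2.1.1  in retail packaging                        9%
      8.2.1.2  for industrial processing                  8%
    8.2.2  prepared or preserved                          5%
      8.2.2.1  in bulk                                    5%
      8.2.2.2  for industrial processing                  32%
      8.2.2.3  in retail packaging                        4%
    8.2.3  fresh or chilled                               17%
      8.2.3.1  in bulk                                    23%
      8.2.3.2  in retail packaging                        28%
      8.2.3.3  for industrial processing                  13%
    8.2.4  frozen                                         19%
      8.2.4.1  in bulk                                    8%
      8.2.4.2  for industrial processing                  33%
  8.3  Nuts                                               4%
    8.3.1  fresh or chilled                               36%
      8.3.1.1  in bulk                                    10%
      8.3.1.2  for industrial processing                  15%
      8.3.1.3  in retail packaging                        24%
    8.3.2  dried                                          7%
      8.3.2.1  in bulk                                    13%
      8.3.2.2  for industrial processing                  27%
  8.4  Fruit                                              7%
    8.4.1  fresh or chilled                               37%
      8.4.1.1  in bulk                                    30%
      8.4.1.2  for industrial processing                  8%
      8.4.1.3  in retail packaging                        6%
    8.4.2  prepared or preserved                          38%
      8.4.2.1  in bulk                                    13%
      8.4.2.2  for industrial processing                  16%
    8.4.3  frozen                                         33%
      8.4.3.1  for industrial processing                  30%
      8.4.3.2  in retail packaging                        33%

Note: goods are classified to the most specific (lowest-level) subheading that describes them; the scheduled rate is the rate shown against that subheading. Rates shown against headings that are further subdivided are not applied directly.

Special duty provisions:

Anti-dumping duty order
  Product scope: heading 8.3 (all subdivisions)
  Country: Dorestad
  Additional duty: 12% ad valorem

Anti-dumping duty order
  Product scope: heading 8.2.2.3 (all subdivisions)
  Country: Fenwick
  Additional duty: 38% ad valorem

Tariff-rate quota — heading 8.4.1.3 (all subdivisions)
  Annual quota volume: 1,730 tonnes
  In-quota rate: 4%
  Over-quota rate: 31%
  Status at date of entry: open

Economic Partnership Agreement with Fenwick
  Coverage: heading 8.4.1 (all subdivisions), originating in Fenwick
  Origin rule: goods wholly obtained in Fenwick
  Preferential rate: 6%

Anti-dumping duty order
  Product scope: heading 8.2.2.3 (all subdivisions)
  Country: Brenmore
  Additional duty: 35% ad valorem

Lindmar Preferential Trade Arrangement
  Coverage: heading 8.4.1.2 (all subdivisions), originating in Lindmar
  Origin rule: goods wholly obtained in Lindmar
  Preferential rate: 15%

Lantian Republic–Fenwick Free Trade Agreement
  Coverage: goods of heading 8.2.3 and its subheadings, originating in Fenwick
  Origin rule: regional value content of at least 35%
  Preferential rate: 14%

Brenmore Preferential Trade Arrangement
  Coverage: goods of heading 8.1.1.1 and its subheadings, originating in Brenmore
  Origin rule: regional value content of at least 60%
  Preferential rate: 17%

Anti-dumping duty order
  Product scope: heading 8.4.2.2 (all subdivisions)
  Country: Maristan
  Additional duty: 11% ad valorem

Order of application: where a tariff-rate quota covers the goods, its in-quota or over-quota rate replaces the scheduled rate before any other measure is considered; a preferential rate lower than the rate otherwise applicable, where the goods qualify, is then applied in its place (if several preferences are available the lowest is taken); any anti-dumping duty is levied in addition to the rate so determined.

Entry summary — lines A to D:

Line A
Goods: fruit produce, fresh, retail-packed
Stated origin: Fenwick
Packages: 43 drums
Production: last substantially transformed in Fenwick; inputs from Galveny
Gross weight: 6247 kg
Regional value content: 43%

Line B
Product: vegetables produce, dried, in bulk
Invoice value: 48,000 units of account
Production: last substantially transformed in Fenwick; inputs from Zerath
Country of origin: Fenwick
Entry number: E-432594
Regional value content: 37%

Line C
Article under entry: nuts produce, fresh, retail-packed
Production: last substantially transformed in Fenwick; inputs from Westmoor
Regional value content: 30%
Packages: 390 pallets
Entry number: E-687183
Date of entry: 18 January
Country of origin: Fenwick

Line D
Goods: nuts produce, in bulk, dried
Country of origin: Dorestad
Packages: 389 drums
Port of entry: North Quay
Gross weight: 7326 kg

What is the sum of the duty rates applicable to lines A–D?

Line A: fruit → 8.4; fresh → 8.4.1; retail-packed → 8.4.1.3. Scheduled 6%. quota on 8.4.1.3 open → in-quota 4%; Fenwick agreement on 8.4.1: not wholly obtained; Fenwick agreement on 8.2.3: 8.4.1.3 not covered. → 4%.
Line B: vegetables → 8.1; dried → 8.1.2; in bulk → 8.1.2.2. Scheduled 14%. Fenwick agreement on 8.4.1: 8.1.2.2 not covered; Fenwick agreement on 8.2.3: 8.1.2.2 not covered. → 14%.
Line C: nuts → 8.3; fresh → 8.3.1; retail-packed → 8.3.1.3. Scheduled 24%. Fenwick agreement on 8.4.1: 8.3.1.3 not covered; Fenwick agreement on 8.2.3: 8.3.1.3 not covered. → 24%.
Line D: nuts → 8.3; dried → 8.3.2; in bulk → 8.3.2.1. Scheduled 13%. anti-dumping (Dorestad, 8.3): +12%; total 13% + 12% = 25%. → 25%.
Sum: 4% + 14% + 24% + 25% = 67%.

67%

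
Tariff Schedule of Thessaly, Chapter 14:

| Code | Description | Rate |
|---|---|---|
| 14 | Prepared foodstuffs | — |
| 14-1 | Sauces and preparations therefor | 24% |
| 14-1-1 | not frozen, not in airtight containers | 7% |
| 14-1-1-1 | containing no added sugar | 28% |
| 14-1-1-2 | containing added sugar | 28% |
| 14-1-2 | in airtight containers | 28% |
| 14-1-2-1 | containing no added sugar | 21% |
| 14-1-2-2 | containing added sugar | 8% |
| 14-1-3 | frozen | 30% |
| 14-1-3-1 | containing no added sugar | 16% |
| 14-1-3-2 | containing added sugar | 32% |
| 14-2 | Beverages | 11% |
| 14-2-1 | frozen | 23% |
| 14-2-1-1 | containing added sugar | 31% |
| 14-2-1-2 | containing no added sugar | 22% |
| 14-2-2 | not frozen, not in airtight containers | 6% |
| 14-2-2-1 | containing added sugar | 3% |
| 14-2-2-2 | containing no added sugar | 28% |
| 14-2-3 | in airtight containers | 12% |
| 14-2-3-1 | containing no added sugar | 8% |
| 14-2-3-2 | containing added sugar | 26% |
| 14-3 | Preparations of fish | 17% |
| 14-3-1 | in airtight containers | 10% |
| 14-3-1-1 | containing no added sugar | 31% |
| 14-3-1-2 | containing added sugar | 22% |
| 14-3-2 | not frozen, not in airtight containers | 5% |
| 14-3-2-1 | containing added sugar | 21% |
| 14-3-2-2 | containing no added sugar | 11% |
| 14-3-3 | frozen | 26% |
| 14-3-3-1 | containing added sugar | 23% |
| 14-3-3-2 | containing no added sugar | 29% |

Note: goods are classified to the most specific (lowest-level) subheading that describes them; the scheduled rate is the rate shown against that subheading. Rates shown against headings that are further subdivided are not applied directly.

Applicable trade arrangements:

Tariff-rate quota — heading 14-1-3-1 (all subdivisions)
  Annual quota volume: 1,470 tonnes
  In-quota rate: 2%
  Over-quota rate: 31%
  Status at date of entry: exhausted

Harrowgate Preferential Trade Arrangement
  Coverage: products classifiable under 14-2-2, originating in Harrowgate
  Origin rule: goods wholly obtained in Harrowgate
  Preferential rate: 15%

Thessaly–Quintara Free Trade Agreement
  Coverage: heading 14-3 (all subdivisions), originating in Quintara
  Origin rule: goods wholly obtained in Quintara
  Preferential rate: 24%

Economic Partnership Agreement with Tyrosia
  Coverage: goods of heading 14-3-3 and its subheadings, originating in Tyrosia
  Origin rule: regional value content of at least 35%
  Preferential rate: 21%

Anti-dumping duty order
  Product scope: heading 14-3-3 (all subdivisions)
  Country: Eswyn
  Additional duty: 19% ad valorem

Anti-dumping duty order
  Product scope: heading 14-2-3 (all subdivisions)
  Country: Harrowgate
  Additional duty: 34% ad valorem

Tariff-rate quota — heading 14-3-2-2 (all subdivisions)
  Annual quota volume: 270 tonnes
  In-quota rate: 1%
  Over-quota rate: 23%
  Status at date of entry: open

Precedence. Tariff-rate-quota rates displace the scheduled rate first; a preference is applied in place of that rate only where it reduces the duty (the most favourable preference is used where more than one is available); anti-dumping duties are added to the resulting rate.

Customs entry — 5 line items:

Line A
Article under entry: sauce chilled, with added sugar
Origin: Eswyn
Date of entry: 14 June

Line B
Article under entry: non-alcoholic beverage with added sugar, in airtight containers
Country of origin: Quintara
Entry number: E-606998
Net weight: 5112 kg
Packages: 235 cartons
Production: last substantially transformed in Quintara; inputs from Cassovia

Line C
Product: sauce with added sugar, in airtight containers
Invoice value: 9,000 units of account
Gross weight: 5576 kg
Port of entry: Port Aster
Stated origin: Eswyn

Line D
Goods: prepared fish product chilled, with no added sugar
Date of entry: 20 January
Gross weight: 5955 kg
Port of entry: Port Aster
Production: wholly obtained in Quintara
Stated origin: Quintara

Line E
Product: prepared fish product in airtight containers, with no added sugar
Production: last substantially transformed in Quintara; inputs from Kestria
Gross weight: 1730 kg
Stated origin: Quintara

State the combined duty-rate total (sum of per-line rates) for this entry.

Line A: sauce → 14-1; chilled → 14-1-1; with added sugar → 14-1-1-2. Scheduled 28%. No special measure applies. → 28%.
Line B: non-alcoholic beverage → 14-2; in airtight containers → 14-2-3; with added sugar → 14-2-3-2. Scheduled 26%. Quintara agreement on 14-3: 14-2-3-2 not covered. → 26%.
Line C: sauce → 14-1; in airtight containers → 14-1-2; with added sugar → 14-1-2-2. Scheduled 8%. No special measure applies. → 8%.
Line D: prepared fish product → 14-3; chilled → 14-3-2; with no added sugar → 14-3-2-2. Scheduled 11%. quota on 14-3-2-2 open → in-quota 1%; Quintara agreement on 14-3: wholly obtained → 24% available; preference 24% not lower than 1% → no reduction. → 1%.
Line E: prepared fish product → 14-3; in airtight containers → 14-3-1; with no added sugar → 14-3-1-1. Scheduled 31%. Quintara agreement on 14-3: not wholly obtained. → 31%.
Sum: 28% + 26% + 8% + 1% + 31% = 94%.

94%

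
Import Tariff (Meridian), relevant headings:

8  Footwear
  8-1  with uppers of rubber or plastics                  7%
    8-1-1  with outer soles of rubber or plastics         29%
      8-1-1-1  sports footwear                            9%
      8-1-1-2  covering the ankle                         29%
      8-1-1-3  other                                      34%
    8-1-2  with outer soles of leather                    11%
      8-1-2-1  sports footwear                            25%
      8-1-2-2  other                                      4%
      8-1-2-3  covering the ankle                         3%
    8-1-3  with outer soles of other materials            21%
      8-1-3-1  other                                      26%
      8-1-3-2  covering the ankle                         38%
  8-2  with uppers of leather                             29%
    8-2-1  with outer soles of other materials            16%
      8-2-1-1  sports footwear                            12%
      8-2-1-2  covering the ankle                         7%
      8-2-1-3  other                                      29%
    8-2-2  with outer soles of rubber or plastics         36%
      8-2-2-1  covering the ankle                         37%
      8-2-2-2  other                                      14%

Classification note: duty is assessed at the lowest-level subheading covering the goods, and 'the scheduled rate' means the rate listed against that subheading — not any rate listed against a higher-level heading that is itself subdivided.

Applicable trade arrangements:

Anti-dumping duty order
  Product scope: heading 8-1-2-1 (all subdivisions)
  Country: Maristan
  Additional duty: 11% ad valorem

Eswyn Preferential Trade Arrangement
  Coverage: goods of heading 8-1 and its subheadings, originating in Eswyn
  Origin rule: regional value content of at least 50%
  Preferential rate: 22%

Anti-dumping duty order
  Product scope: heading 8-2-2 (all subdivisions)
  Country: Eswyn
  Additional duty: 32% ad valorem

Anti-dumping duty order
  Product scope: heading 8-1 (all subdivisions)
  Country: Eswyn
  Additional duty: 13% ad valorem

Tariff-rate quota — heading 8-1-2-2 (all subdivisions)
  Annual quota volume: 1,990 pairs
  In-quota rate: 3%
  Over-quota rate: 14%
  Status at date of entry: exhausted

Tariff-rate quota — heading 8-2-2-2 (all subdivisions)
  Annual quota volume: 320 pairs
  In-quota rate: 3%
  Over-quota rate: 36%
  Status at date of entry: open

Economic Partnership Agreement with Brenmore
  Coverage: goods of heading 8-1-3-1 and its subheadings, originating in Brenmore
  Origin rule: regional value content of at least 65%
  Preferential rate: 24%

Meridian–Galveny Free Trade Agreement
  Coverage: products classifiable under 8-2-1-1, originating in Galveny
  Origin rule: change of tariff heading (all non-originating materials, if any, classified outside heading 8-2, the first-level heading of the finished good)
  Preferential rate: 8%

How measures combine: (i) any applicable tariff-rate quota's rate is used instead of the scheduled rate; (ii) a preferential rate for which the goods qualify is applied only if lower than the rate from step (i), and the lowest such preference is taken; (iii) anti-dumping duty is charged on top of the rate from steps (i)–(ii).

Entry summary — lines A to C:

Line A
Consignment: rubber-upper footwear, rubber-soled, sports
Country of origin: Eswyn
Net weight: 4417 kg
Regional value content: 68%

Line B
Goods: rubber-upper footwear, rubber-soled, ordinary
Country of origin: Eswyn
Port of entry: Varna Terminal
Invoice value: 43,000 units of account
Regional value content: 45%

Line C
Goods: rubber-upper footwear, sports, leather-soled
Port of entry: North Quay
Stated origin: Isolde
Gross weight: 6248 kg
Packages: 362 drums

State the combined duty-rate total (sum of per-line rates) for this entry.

94%

Line A: rubber-upper → 8-1; rubber-soled → 8-1-1; sports → 8-1-1-1. Scheduled 9%. Eswyn agreement on 8-1: RVC ≥ 50% → 22% available; preference 22% not lower than 9% → no reduction; anti-dumping (Eswyn, 8-1): +13%; total 9% + 13% = 22%. → 22%.
Line B: rubber-upper → 8-1; rubber-soled → 8-1-1; ordinary → 8-1-1-3. Scheduled 34%. Eswyn agreement on 8-1: RVC < 50%; anti-dumping (Eswyn, 8-1): +13%; total 34% + 13% = 47%. → 47%.
Line C: rubber-upper → 8-1; leather-soled → 8-1-2; sports → 8-1-2-1. Scheduled 25%. No special measure applies. → 25%.
Sum: 22% + 47% + 25% = 94%.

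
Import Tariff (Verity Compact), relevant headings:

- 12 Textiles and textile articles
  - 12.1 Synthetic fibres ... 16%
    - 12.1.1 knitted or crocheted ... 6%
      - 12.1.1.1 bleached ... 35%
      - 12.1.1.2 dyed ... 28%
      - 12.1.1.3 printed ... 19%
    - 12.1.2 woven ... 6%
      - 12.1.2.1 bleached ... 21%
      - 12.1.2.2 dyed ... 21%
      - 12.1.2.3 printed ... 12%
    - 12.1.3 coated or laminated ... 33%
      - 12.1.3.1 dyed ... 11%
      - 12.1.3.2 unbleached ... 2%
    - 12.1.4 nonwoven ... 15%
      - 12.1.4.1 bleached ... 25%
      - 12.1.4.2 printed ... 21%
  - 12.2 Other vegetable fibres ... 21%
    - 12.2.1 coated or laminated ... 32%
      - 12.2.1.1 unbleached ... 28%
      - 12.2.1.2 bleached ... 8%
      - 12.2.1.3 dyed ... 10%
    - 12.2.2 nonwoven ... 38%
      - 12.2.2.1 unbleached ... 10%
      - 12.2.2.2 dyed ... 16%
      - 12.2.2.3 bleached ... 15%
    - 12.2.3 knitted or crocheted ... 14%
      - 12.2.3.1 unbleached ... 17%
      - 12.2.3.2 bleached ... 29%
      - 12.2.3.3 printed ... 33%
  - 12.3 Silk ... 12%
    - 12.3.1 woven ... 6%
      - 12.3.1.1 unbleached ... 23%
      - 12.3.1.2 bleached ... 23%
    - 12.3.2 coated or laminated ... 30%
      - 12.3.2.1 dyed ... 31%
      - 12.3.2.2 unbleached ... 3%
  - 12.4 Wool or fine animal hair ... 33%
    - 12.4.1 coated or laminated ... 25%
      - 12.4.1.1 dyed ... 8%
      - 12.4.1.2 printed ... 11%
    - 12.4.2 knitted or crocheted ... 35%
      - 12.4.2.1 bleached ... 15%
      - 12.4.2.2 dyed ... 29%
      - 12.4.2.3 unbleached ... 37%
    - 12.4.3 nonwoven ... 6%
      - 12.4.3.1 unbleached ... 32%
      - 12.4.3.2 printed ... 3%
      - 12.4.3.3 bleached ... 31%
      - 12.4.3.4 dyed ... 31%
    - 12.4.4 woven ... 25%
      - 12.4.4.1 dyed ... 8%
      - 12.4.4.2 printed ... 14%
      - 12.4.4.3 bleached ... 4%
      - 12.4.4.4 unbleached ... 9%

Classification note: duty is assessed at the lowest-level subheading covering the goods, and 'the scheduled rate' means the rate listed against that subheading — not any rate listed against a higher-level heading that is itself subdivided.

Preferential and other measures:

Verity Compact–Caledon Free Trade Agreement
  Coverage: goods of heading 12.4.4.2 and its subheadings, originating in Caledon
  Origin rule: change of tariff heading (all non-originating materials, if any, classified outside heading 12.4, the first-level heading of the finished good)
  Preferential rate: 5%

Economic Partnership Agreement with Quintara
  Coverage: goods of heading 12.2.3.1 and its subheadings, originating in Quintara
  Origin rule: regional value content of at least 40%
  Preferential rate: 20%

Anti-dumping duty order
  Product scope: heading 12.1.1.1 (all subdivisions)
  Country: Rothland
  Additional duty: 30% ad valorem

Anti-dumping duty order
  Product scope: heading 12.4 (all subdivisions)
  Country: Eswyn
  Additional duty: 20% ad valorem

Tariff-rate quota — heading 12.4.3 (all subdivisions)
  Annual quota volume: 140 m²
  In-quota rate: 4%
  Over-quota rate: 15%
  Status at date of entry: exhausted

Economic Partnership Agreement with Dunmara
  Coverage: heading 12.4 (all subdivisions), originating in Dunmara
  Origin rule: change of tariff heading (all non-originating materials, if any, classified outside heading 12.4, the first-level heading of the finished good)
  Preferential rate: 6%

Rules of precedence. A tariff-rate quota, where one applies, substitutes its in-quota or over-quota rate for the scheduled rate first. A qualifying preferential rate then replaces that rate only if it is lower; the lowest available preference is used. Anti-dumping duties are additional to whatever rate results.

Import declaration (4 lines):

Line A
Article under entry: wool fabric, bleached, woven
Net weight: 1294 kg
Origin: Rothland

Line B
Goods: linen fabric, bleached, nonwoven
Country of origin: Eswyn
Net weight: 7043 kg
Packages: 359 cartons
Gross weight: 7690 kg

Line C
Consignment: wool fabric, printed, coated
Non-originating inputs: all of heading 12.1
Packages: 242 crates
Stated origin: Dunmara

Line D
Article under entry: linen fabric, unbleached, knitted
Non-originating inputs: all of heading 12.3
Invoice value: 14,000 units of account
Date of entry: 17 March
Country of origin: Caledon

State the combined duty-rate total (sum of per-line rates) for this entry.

42%

Line A: wool → 12.4; woven → 12.4.4; bleached → 12.4.4.3. Scheduled 4%. No special measure applies. → 4%.
Line B: linen → 12.2; nonwoven → 12.2.2; bleached → 12.2.2.3. Scheduled 15%. No special measure applies. → 15%.
Line C: wool → 12.4; coated → 12.4.1; printed → 12.4.1.2. Scheduled 11%. Dunmara agreement on 12.4: CTH met → 6% available; preferential 6%. → 6%.
Line D: linen → 12.2; knitted → 12.2.3; unbleached → 12.2.3.1. Scheduled 17%. Caledon agreement on 12.4.4.2: 12.2.3.1 not covered. → 17%.
Sum: 4% + 15% + 6% + 17% = 42%.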